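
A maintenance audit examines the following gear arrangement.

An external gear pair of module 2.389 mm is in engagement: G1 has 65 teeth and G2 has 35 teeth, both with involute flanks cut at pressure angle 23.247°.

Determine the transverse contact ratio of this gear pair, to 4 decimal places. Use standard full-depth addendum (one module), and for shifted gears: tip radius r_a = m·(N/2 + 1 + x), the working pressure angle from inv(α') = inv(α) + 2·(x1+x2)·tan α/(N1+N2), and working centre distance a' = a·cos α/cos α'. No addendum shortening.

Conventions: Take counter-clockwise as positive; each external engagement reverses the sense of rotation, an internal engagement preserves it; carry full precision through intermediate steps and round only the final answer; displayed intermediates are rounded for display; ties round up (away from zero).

topology: single-mesh involute geometry — m = 2.389, 65T/35T pair
base radii: r_b1 = 71.338851, r_b2 = 38.413228
tip radii: r_a1 = 80.031500, r_a2 = 44.196500
no profile shift: α' = α, a' = a
action lengths: √(r_a1²−r_b1²) = 36.274086, √(r_a2²−r_b2²) = 21.857597
base pitch p_b = π·m·cos α = 6.895926
CR = (36.274086 + 21.857597 − 119.450000·sin 23.24700°)/6.895926 = 1.593009
contact ratio ≈ 1.5930

1.5930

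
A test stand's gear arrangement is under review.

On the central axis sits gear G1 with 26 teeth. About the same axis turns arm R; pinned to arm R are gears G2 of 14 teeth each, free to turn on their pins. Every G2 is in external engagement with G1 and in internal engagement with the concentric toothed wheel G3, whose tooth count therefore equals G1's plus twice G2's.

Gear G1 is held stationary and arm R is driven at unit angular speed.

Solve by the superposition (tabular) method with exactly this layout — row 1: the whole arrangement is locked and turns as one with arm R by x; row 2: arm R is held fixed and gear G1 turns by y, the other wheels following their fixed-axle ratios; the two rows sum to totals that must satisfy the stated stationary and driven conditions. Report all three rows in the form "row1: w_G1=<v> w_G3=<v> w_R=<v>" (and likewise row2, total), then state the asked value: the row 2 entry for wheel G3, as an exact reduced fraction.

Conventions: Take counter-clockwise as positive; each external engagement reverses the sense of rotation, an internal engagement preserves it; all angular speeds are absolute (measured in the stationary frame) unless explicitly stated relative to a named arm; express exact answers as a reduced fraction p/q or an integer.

row1: w_G1=1 w_G3=1 w_R=1
row2: w_G1=-1 w_G3=13/27 w_R=0
total: w_G1=0 w_G3=40/27 w_R=1
asked value: 13/27

recognized (axles ride arm R): planetary set, 26/14/54 teeth
row 1 (train locked, turned with arm): all members turn x
row 2 (arm held, sun turns y): ω_ring = −(26/54)·y, ω_arm = 0
boundary: total ω_sun = x + y = 0 and total ω_arm = x = 1  ⇒  y = -1, x = 1
row 2 ring = −(26/54)·(-1) = 13/27
totals (row 1 + row 2): sun 1 + (-1) = 0, ring 1 + 13/27 = 40/27, arm 1 + 0 = 1
asked cell (row2, ring) = 13/27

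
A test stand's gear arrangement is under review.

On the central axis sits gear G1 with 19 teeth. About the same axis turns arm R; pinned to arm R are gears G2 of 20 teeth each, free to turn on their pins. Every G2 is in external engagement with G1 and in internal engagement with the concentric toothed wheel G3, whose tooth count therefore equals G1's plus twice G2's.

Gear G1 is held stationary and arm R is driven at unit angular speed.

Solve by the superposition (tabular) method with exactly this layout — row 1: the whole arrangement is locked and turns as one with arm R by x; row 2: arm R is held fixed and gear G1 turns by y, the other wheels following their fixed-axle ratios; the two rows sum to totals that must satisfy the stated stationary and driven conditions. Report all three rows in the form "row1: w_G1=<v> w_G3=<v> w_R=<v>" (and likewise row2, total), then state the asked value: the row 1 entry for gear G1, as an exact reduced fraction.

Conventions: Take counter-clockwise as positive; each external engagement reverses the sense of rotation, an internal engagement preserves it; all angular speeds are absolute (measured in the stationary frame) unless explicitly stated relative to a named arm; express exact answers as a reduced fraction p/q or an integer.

recognized (axles ride arm R): planetary set, 19/20/59 teeth
row 1 (train locked, turned with arm): all members turn x
row 2 (arm held, sun turns y): ω_ring = −(19/59)·y, ω_arm = 0
boundary: total ω_sun = x + y = 0 and total ω_arm = x = 1  ⇒  y = -1, x = 1
row 2 ring = −(19/59)·(-1) = 19/59
totals (row 1 + row 2): sun 1 + (-1) = 0, ring 1 + 19/59 = 78/59, arm 1 + 0 = 1
asked cell (row1, sun) = 1

row1: w_G1=1 w_G3=1 w_R=1
row2: w_G1=-1 w_G3=19/59 w_R=0
total: w_G1=0 w_G3=78/59 w_R=1
asked value: 1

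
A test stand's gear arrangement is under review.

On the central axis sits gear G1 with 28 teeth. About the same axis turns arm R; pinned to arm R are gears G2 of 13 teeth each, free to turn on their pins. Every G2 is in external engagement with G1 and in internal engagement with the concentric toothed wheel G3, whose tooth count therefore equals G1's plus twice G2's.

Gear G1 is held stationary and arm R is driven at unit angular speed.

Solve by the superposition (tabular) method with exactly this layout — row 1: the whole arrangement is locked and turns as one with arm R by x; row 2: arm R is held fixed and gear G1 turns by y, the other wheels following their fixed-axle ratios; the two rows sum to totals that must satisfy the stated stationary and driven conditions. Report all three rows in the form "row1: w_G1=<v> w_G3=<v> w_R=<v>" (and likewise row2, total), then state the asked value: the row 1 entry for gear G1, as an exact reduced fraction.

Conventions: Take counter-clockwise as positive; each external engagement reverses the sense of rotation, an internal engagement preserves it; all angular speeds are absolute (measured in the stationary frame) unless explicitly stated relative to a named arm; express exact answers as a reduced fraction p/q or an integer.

row1: w_G1=1 w_G3=1 w_R=1
row2: w_G1=-1 w_G3=14/27 w_R=0
total: w_G1=0 w_G3=41/27 w_R=1
asked value: 1

planetary set (28T centre, 13T on arm, 54T internal) — Willis relation
row 1: whole set turns with the arm by x
superposition row 2 [arm held]: sun y, ring −(28/54)·y, arm 0
boundary: total ω_sun = x + y = 0 and total ω_arm = x = 1  ⇒  y = -1, x = 1
row 2 ring = −(28/54)·(-1) = 14/27
totals (row 1 + row 2): sun 1 + (-1) = 0, ring 1 + 14/27 = 41/27, arm 1 + 0 = 1
asked cell (row1, sun) = 1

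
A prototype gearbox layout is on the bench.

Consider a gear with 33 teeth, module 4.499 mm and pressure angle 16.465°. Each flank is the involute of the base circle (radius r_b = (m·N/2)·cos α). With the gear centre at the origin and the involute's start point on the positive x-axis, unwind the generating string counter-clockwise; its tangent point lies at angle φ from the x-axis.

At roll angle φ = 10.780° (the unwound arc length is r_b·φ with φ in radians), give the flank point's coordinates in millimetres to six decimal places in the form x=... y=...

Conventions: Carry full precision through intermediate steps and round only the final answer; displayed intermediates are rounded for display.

x=72.438302 y=0.157487

class = single-mesh tooth geometry [base-circle involute, m = 4.499, 33T]
pitch radius r_p = m·N/2 = 4.499·33/2 = 74.233500
base radius r_b = r_p·cos α = 74.233500·cos 16.465° = 71.189411
roll angle φ = 10.780° = 0.18814649 rad
x = r_b·(cos φ + φ·sin φ) = 72.438302
y = r_b·(sin φ − φ·cos φ) = 0.157487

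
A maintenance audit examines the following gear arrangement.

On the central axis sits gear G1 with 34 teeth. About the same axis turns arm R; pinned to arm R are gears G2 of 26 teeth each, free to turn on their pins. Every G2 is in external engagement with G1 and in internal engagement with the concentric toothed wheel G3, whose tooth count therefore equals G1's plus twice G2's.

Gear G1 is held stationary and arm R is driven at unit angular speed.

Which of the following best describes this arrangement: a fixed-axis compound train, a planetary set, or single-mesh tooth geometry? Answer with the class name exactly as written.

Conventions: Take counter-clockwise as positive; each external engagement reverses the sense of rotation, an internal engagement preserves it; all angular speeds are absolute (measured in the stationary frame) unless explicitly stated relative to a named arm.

class = planetary set [G3 = 34+2·26 = 86; Willis about the carrier]
classification: planetary set

planetary set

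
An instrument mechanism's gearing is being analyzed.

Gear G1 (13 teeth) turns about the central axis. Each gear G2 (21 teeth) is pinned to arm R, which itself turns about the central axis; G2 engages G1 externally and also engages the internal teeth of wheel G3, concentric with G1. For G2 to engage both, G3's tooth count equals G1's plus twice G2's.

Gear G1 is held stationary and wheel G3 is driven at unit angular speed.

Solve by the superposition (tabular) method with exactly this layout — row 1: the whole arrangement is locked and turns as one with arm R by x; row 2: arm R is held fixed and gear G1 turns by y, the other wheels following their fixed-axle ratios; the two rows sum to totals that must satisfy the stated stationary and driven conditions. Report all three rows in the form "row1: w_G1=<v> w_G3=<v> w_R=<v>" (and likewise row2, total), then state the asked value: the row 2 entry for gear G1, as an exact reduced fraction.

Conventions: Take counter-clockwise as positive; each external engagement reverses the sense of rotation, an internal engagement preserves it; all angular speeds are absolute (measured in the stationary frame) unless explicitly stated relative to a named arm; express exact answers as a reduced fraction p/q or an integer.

row1: w_G1=55/68 w_G3=55/68 w_R=55/68
row2: w_G1=-55/68 w_G3=13/68 w_R=0
total: w_G1=0 w_G3=1 w_R=55/68
asked value: -55/68

class = planetary set [G3 = 13+2·21 = 55; Willis about the carrier]
row 1 (train locked, turned with arm): all members turn x
superposition row 2 [arm held]: sun y, ring −(13/55)·y, arm 0
boundary: total ω_sun = x + y = 0 and total ω_ring = x − (13/55)·y = 1  ⇒  y = -55/68, x = 55/68
row 2 ring = −(13/55)·(-55/68) = 13/68
totals (row 1 + row 2): sun 55/68 + (-55/68) = 0, ring 55/68 + 13/68 = 1, arm 55/68 + 0 = 55/68
asked cell (row2, sun) = -55/68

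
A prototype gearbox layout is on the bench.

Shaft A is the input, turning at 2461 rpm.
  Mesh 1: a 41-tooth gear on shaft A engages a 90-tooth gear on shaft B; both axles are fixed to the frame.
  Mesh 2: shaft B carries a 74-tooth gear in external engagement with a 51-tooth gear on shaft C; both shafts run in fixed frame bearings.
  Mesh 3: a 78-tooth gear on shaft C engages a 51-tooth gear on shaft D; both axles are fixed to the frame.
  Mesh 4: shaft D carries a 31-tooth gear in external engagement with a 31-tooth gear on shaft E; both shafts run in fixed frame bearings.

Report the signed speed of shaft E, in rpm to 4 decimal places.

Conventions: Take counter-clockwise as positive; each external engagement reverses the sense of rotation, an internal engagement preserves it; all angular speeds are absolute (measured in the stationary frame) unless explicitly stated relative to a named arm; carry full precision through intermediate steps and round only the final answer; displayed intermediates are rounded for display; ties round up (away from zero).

+2487.9344 rpm

topology: fixed-axis compound train — 4 meshes, A→E
mesh 1 [41T→90T]: ω = 2461.0000×41/90 = 1121.1222 rpm, sense flips to −
mesh 2 [74T→51T]: ω = 1121.1222×74/51 = 1626.7264 rpm, sense flips to +
mesh 3 [78T→51T]: ω = 1626.7264×78/51 = 2487.9344 rpm, sense flips to −
mesh 4 [31T→31T]: ω = 2487.9344×31/31 = 2487.9344 rpm, sense flips to +
signed output speed = +2487.9344 rpm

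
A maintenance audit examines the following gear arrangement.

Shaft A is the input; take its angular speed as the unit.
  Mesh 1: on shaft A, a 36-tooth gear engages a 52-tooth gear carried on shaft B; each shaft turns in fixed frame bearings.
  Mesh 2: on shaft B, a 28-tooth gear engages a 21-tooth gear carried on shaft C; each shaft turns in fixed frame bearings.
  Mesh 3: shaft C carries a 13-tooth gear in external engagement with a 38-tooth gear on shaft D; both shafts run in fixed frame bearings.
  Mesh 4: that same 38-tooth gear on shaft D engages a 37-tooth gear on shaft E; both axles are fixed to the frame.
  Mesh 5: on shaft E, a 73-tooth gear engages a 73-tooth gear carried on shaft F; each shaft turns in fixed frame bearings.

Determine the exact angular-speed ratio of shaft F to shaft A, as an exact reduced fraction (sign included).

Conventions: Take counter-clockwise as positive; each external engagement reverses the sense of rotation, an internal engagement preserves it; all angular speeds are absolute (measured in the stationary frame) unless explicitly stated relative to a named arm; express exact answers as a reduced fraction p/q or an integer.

-12/37

class = fixed-axis compound train [5 meshes; 5 ratios multiply, 5 sense flips]
mesh 1 [36T→52T]: running ratio 9/13, sense −
mesh 2 [28T→21T]: running ratio 12/13, sense +
mesh 3 [13T→38T]: running ratio 6/19, sense −
mesh 4 [38T→37T]: running ratio 12/37, sense +
mesh 5 [73T→73T]: running ratio 12/37, sense −
ω_out/ω_in = -12/37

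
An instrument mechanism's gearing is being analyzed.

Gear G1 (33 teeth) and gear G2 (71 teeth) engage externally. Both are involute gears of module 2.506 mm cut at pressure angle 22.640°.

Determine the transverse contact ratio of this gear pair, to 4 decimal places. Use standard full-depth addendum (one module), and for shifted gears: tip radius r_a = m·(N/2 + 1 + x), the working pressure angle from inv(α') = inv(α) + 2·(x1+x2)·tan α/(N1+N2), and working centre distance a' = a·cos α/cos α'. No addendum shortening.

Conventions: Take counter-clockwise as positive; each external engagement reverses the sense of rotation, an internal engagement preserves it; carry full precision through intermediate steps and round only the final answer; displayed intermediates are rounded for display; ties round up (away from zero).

class = single-mesh tooth geometry [involute pair 33T × 71T, m = 2.506]
base radii: r_b1 = 38.162716, r_b2 = 82.107663
tip radii: r_a1 = 43.855000, r_a2 = 91.469000
no profile shift: α' = α, a' = a
action lengths: √(r_a1²−r_b1²) = 21.607131, √(r_a2²−r_b2²) = 40.310168
base pitch p_b = π·m·cos α = 7.266164
CR = (21.607131 + 40.310168 − 130.312000·sin 22.64000°)/7.266164 = 1.617777
contact ratio ≈ 1.6178

1.6178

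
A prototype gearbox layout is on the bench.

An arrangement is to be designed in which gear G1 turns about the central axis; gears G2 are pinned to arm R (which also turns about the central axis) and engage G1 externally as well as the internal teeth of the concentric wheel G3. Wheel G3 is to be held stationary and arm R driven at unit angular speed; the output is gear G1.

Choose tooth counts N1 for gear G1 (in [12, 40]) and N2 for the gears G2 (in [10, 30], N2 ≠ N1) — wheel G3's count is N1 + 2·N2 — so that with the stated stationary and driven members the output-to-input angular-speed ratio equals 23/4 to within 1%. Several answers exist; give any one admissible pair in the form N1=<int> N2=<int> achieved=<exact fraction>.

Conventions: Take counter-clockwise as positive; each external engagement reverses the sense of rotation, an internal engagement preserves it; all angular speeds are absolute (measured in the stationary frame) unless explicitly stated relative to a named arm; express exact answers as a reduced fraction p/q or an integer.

N1=16 N2=30 achieved=23/4

planetary set to be sized for 23/4 (Willis relation)
Willis with ω_ring = 0: ω_sun/ω_arm = (N1+N3)/N1; set equal to 23/4  ⇒  N3/N1 = 23/4 − 1 = 19/4
N3 = N1 + 2·N2  ⇒  N2/N1 = (N3/N1 − 1)/2 = (19/4 − 1)/2 = 15/8
smallest multiple with N1 ≥ 12 and N2 ≥ 10: k = 2  ⇒  N1 = 2·8 = 16, N2 = 2·15 = 30 (N1 ≤ 40, N2 ≤ 30, N2 ≠ N1 ✓), N3 = 16 + 2·30 = 76
check: (N1+N3)/N1 with N1 = 16, N3 = 76 gives 23/4; |achieved − target| = 0 ≤ 23/400 ✓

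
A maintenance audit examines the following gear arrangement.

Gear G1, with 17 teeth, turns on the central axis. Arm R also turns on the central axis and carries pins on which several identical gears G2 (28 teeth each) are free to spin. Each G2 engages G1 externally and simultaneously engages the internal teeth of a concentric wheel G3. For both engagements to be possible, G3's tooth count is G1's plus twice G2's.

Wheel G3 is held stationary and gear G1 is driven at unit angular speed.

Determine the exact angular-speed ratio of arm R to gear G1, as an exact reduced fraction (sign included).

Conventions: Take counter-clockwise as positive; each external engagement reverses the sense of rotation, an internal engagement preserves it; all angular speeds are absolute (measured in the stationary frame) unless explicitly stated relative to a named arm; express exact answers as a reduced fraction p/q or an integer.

17/90

planetary set (17T centre, 28T on arm, 73T internal) — Willis relation
ring teeth: 17 + 2·28 = 73
17(ω_sun−ω_arm) = −73(ω_ring−ω_arm),  ω_ring = 0, ω_sun = 1
17(1−ω_arm) = −73(0−ω_arm)  ⇒  90·ω_arm = 17  ⇒  ω_arm = 17/90
ω_out/ω_in = 17/90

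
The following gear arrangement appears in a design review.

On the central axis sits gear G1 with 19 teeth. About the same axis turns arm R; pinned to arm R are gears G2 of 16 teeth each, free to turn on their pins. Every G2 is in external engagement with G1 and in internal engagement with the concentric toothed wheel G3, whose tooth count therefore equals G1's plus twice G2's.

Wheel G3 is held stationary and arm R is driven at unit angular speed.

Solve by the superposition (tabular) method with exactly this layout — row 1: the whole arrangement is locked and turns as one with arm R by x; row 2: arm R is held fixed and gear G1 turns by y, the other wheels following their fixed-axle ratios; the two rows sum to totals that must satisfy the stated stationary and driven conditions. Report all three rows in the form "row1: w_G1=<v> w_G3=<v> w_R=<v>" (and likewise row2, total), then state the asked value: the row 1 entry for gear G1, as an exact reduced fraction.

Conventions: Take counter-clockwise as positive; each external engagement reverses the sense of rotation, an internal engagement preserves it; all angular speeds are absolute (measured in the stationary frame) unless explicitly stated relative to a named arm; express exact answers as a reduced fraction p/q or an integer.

row1: w_G1=1 w_G3=1 w_R=1
row2: w_G1=51/19 w_G3=-1 w_R=0
total: w_G1=70/19 w_G3=0 w_R=1
asked value: 1

class = planetary set [G3 = 19+2·16 = 51; Willis about the carrier]
row 1 (train locked, turned with arm): all members turn x
row 2: sun turns y, ring = −(19/51)·y, arm 0
boundary: total ω_ring = x − (19/51)·y = 0 and total ω_arm = x = 1  ⇒  y = 51/19, x = 1
row 2 ring = −(19/51)·51/19 = -1
totals (row 1 + row 2): sun 1 + 51/19 = 70/19, ring 1 + (-1) = 0, arm 1 + 0 = 1
asked cell (row1, sun) = 1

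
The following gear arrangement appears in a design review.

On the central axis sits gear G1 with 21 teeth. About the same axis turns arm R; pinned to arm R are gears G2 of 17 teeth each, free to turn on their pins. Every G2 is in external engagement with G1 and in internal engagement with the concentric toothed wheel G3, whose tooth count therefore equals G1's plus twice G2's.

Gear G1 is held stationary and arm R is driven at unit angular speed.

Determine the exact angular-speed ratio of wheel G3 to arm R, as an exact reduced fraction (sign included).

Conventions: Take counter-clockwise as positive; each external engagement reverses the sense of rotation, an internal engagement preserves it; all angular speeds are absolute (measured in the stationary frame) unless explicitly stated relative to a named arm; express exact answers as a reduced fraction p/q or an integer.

planetary set (21T centre, 17T on arm, 55T internal) — Willis relation
ring teeth: 21 + 2·17 = 55
21(ω_sun−ω_arm) = −55(ω_ring−ω_arm),  ω_sun = 0, ω_arm = 1
ω_ring = 1 − (21/55)(0−1) = 76/55
ω_out/ω_in = 76/55

76/55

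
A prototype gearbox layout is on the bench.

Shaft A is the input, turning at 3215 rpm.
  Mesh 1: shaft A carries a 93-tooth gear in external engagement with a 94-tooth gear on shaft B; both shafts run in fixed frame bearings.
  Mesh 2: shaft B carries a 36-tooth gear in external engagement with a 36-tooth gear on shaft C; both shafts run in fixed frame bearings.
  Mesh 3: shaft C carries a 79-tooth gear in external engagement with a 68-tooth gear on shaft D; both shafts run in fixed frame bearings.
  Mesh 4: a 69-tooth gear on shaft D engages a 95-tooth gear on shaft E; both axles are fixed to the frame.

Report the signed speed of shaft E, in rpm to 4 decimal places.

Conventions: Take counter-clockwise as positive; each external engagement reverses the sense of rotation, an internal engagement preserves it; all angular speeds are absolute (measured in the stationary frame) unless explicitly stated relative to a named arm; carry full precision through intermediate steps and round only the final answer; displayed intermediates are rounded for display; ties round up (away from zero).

+2683.9828 rpm

topology: fixed-axis compound train — 4 meshes, A→E
mesh 1 [93T→94T]: ω = 3215.0000×93/94 = 3180.7979 rpm, sense flips to −
mesh 2 [36T→36T]: ω = 3180.7979×36/36 = 3180.7979 rpm, sense flips to +
mesh 3 [79T→68T]: ω = 3180.7979×79/68 = 3695.3387 rpm, sense flips to −
mesh 4 [69T→95T]: ω = 3695.3387×69/95 = 2683.9828 rpm, sense flips to +
signed output speed = +2683.9828 rpm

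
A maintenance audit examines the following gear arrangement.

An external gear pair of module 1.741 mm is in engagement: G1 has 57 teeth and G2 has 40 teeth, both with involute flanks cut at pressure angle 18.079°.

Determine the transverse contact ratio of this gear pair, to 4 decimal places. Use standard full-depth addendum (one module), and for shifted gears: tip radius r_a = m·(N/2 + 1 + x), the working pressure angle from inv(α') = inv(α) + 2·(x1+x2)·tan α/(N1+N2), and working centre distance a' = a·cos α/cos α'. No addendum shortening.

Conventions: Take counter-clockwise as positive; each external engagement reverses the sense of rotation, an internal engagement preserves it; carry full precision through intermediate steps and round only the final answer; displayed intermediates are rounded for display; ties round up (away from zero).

class = single-mesh tooth geometry [involute pair 57T × 40T, m = 1.741]
base radii: r_b1 = 47.168812, r_b2 = 33.100920
tip radii: r_a1 = 51.359500, r_a2 = 36.561000
no profile shift: α' = α, a' = a
action lengths: √(r_a1²−r_b1²) = 20.319977, √(r_a2²−r_b2²) = 15.525327
base pitch p_b = π·m·cos α = 5.199480
CR = (20.319977 + 15.525327 − 84.438500·sin 18.07900°)/5.199480 = 1.854353
contact ratio ≈ 1.8544

1.8544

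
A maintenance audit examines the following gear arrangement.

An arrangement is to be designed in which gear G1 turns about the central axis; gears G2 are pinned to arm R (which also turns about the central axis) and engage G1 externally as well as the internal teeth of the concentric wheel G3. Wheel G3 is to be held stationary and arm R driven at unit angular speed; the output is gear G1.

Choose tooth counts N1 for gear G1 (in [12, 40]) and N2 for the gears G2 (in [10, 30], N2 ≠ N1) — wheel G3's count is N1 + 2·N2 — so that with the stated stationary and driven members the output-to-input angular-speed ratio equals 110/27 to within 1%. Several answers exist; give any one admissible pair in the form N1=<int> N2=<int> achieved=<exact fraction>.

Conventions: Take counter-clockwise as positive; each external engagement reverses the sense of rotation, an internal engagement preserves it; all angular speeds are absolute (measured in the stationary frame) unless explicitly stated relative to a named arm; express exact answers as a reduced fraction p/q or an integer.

topology: planetary set — design target 110/27, arm = carrier (Willis)
Willis with ω_ring = 0: ω_sun/ω_arm = (N1+N3)/N1; set equal to 110/27  ⇒  N3/N1 = 110/27 − 1 = 83/27
N3 = N1 + 2·N2  ⇒  N2/N1 = (N3/N1 − 1)/2 = (83/27 − 1)/2 = 28/27
smallest multiple with N1 ≥ 12 and N2 ≥ 10: k = 1  ⇒  N1 = 1·27 = 27, N2 = 1·28 = 28 (N1 ≤ 40, N2 ≤ 30, N2 ≠ N1 ✓), N3 = 27 + 2·28 = 83
check: (N1+N3)/N1 with N1 = 27, N3 = 83 gives 110/27; |achieved − target| = 0 ≤ 11/270 ✓

N1=27 N2=28 achieved=110/27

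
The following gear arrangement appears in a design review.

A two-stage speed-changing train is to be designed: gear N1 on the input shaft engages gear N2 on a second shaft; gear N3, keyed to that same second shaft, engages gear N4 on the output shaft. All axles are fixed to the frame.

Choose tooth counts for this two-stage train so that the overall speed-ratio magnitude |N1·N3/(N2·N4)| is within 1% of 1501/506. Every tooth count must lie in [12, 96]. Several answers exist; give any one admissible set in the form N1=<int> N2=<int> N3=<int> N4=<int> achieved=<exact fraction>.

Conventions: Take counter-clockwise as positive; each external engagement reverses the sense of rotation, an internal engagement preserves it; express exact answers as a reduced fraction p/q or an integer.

N1=19 N2=22 N3=79 N4=23 achieved=1501/506

2-stage fixed-axis compound train for ratio 1501/506
target = 1501/506 in lowest terms: an exact hit needs N1·N3 = k·1501 and N2·N4 = k·506 for one integer k, every count in [12, 96]; additionally prefer no 1:1 stage (N1 ≠ N2, N3 ≠ N4)
k = 1: N1·N3 = 1501 = 19·79, N2·N4 = 506 = 22·23
achieved = 19·79/(22·23) = 1501/506; |achieved − target| = 0 ≤ 1501/50600 ✓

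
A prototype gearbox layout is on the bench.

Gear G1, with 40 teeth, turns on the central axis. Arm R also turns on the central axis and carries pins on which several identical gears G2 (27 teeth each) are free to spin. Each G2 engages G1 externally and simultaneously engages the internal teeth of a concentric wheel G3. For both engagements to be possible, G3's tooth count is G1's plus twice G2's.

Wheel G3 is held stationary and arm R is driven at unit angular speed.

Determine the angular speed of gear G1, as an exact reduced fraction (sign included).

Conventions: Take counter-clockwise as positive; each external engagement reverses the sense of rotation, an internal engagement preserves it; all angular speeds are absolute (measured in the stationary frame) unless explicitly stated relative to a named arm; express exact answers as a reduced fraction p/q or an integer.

67/20

planetary set (40T centre, 27T on arm, 94T internal) — Willis relation
ring teeth: 40 + 2·27 = 94
40(ω_sun−ω_arm) = −94(ω_ring−ω_arm),  ω_ring = 0, ω_arm = 1
ω_sun = 1 − (94/40)(0−1) = 67/20
exact speed ratio = 67/20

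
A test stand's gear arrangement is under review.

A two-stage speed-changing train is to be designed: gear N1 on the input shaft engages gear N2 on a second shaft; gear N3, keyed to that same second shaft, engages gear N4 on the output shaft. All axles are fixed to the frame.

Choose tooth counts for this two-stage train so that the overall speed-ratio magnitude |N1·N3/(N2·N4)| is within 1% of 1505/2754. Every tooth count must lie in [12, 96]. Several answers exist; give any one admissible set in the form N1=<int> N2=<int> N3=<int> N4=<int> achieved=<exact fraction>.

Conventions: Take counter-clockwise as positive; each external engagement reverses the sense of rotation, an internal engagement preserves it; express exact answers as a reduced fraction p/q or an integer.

class = fixed-axis compound train [2-stage, 1505/2754 wanted]
target = 1505/2754 in lowest terms: an exact hit needs N1·N3 = k·1505 and N2·N4 = k·2754 for one integer k, every count in [12, 96]; additionally prefer no 1:1 stage (N1 ≠ N2, N3 ≠ N4)
k = 1: N1·N3 = 1505 = 35·43, N2·N4 = 2754 = 34·81
achieved = 35·43/(34·81) = 1505/2754; |achieved − target| = 0 ≤ 301/55080 ✓

N1=35 N2=34 N3=43 N4=81 achieved=1505/2754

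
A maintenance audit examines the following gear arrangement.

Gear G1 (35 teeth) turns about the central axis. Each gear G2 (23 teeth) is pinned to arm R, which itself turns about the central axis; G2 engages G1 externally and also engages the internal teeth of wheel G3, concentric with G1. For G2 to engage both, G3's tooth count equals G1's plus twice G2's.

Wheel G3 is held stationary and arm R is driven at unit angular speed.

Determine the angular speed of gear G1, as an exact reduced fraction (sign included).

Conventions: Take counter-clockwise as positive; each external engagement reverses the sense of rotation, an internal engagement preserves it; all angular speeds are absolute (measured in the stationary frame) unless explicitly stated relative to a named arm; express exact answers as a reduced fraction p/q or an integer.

116/35

class = planetary set [G3 = 35+2·23 = 81; Willis about the carrier]
ring teeth: 35 + 2·23 = 81
35(ω_sun−ω_arm) = −81(ω_ring−ω_arm),  ω_ring = 0, ω_arm = 1
ω_sun = 1 − (81/35)(0−1) = 116/35
exact speed ratio = 116/35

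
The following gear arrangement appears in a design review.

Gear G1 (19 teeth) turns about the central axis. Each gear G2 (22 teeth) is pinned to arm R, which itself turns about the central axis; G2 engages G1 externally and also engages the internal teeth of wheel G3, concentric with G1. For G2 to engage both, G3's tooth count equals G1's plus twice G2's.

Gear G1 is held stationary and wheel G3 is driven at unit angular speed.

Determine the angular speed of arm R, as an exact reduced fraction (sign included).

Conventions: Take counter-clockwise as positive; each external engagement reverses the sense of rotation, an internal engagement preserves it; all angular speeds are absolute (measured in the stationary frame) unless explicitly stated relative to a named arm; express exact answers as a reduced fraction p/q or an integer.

63/82

planetary set (19T centre, 22T on arm, 63T internal) — Willis relation
ring teeth: 19 + 2·22 = 63
19(ω_sun−ω_arm) = −63(ω_ring−ω_arm),  ω_sun = 0, ω_ring = 1
19(0−ω_arm) = −63(1−ω_arm)  ⇒  82·ω_arm = 63  ⇒  ω_arm = 63/82
exact speed ratio = 63/82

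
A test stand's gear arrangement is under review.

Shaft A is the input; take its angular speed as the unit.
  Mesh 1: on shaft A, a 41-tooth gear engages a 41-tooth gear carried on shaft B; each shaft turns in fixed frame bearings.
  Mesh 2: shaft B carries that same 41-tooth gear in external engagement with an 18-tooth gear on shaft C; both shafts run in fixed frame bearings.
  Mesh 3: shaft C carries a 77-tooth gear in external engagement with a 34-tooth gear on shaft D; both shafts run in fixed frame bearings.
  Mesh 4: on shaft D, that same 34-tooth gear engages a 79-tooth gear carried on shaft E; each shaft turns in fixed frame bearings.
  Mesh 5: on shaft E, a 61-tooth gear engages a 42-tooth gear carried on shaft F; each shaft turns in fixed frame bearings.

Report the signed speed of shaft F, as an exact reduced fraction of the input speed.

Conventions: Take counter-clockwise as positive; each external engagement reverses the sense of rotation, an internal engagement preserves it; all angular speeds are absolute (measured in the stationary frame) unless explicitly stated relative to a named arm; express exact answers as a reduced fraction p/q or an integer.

5-mesh fixed-axis compound train (all bearings frame-fixed)
mesh 1 [41T→41T]: |ω|/ω_in = 1×41/41 = 1, sense flips to −
mesh 2 [41T→18T]: |ω|/ω_in = 1×41/18 = 41/18, sense flips to +
mesh 3 [77T→34T]: |ω|/ω_in = (41/18)×77/34 = 3157/612, sense flips to −
mesh 4 [34T→79T]: |ω|/ω_in = (3157/612)×34/79 = 3157/1422, sense flips to +
mesh 5 [61T→42T]: |ω|/ω_in = (3157/1422)×61/42 = 27511/8532, sense flips to −
signed output speed (× input speed) = -27511/8532

-27511/8532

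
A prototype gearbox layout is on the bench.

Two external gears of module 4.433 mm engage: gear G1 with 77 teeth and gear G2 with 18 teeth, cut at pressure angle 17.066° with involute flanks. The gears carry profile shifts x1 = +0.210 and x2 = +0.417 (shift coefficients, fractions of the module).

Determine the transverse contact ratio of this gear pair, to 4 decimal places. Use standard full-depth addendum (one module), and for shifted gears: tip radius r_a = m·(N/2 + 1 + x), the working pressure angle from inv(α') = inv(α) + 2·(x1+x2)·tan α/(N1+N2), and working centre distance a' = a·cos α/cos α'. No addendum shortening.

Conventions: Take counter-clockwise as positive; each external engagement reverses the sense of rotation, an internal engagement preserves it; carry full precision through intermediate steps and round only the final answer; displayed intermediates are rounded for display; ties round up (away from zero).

topology: single-mesh involute geometry — m = 4.433, 77T/18T pair
base radii: r_b1 = 163.155423, r_b2 = 38.140229
tip radii: r_a1 = 176.034430, r_a2 = 46.178561
inv(α') = inv(17.066°) + 2·(+0.210+0.417)·tan α/(77+18) = 0.01318510  ⇒  α' = 19.22429°
a' = a·cos α / cos α' = 210.5675·cos 17.066°/cos 19.22429° = 213.183423
action lengths: √(r_a1²−r_b1²) = 66.094089, √(r_a2²−r_b2²) = 26.034255
base pitch p_b = π·m·cos α = 13.313451
CR = (66.094089 + 26.034255 − 213.183423·sin 19.22429°)/13.313451 = 1.647514
contact ratio ≈ 1.6475

1.6475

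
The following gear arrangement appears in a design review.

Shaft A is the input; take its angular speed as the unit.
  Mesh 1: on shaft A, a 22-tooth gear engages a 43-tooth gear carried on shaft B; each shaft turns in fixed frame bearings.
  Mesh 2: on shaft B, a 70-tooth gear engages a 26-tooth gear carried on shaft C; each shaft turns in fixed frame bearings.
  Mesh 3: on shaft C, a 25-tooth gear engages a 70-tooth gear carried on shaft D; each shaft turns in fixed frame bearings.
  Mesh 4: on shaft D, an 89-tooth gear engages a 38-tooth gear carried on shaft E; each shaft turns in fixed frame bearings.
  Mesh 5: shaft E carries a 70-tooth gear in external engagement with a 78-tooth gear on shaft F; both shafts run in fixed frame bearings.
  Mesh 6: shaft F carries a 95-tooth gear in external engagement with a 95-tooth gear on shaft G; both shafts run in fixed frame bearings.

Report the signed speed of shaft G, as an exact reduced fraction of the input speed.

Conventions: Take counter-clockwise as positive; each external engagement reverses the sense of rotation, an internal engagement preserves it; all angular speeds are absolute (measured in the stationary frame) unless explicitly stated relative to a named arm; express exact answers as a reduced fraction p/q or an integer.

856625/828438

6-mesh fixed-axis compound train (all bearings frame-fixed)
mesh 1 [22T→43T]: |ω|/ω_in = 1×22/43 = 22/43, sense flips to −
mesh 2 [70T→26T]: |ω|/ω_in = (22/43)×70/26 = 770/559, sense flips to +
mesh 3 [25T→70T]: |ω|/ω_in = (770/559)×25/70 = 275/559, sense flips to −
mesh 4 [89T→38T]: |ω|/ω_in = (275/559)×89/38 = 24475/21242, sense flips to +
mesh 5 [70T→78T]: |ω|/ω_in = (24475/21242)×70/78 = 856625/828438, sense flips to −
mesh 6 [95T→95T]: |ω|/ω_in = (856625/828438)×95/95 = 856625/828438, sense flips to +
signed output speed (× input speed) = 856625/828438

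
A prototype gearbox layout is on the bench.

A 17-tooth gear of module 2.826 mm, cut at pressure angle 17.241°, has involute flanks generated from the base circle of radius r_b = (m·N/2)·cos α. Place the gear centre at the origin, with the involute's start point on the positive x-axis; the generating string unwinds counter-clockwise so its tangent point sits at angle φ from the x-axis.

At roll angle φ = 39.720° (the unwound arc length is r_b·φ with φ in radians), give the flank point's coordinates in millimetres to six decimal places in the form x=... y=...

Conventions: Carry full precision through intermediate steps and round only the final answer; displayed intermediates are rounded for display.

single-mesh involute tooth geometry (17T wheel at module 2.826)
pitch radius r_p = m·N/2 = 2.826·17/2 = 24.021000
base radius r_b = r_p·cos α = 24.021000·cos 17.241° = 22.941653
roll angle φ = 39.720° = 0.69324478 rad
x = r_b·(cos φ + φ·sin φ) = 27.809531
y = r_b·(sin φ − φ·cos φ) = 2.427427

x=27.809531 y=2.427427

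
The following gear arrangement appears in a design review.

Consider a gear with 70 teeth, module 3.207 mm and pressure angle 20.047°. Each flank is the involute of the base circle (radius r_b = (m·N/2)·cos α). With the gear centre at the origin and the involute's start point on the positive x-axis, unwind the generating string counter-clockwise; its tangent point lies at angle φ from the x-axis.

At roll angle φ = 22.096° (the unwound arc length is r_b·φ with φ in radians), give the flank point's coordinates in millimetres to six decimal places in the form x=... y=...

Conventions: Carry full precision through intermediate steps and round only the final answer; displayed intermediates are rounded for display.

recognized (one wheel, involute flank): single-mesh tooth geometry, m = 3.207, N = 70
pitch radius r_p = m·N/2 = 3.207·70/2 = 112.245000
base radius r_b = r_p·cos α = 112.245000·cos 20.047° = 105.444271
roll angle φ = 22.096° = 0.38564795 rad
x = r_b·(cos φ + φ·sin φ) = 112.996197
y = r_b·(sin φ − φ·cos φ) = 1.986104

x=112.996197 y=1.986104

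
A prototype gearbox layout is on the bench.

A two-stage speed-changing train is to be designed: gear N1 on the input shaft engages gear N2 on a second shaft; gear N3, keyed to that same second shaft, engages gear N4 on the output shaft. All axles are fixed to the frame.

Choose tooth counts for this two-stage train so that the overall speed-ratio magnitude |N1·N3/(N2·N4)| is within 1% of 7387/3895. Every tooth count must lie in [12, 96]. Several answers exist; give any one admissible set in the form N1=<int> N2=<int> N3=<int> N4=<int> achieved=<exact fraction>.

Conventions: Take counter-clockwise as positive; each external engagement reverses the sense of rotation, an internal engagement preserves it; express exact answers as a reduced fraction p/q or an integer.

N1=83 N2=41 N3=89 N4=95 achieved=7387/3895

topology: fixed-axis compound train — 2 stages, target 7387/3895
target = 7387/3895 in lowest terms: an exact hit needs N1·N3 = k·7387 and N2·N4 = k·3895 for one integer k, every count in [12, 96]; additionally prefer no 1:1 stage (N1 ≠ N2, N3 ≠ N4)
k = 1: N1·N3 = 7387 = 83·89, N2·N4 = 3895 = 41·95
achieved = 83·89/(41·95) = 7387/3895; |achieved − target| = 0 ≤ 7387/389500 ✓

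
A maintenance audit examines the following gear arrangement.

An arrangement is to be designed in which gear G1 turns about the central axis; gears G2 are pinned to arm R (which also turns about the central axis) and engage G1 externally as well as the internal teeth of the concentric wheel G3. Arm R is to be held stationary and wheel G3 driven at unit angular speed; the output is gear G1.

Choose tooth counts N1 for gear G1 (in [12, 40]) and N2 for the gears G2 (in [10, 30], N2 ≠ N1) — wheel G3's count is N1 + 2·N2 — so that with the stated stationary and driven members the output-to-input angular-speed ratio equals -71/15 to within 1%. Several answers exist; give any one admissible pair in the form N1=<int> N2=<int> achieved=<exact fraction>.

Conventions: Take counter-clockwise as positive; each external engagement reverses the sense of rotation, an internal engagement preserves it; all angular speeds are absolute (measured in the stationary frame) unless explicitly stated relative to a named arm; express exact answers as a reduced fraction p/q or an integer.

design class (target -71/15): planetary set
Willis with ω_arm = 0: ω_sun/ω_ring = −N3/N1; set equal to -71/15  ⇒  N3/N1 = −(-71/15) = 71/15
N3 = N1 + 2·N2  ⇒  N2/N1 = (N3/N1 − 1)/2 = (71/15 − 1)/2 = 28/15
smallest multiple with N1 ≥ 12 and N2 ≥ 10: k = 1  ⇒  N1 = 1·15 = 15, N2 = 1·28 = 28 (N1 ≤ 40, N2 ≤ 30, N2 ≠ N1 ✓), N3 = 15 + 2·28 = 71
check: −N3/N1 with N1 = 15, N3 = 71 gives -71/15; |achieved − target| = 0 ≤ 71/1500 ✓

N1=15 N2=28 achieved=-71/15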